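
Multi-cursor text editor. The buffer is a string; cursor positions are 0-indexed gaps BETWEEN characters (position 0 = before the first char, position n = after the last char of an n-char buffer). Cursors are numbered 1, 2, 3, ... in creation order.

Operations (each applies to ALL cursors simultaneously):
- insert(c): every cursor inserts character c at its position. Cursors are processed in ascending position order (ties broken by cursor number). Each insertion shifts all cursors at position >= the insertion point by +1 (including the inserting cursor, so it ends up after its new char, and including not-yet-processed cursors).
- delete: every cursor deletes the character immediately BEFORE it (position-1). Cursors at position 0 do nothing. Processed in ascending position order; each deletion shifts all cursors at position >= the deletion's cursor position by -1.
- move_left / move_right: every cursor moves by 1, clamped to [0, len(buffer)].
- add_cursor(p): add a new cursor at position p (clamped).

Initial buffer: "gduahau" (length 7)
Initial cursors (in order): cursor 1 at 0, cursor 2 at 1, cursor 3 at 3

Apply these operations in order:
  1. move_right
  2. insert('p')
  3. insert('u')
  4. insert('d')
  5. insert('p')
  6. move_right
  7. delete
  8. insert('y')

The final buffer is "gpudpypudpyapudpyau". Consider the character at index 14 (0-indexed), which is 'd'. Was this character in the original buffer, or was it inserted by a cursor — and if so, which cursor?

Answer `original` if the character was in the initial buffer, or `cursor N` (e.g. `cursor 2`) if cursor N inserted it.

After op 1 (move_right): buffer="gduahau" (len 7), cursors c1@1 c2@2 c3@4, authorship .......
After op 2 (insert('p')): buffer="gpdpuaphau" (len 10), cursors c1@2 c2@4 c3@7, authorship .1.2..3...
After op 3 (insert('u')): buffer="gpudpuuapuhau" (len 13), cursors c1@3 c2@6 c3@10, authorship .11.22..33...
After op 4 (insert('d')): buffer="gpuddpuduapudhau" (len 16), cursors c1@4 c2@8 c3@13, authorship .111.222..333...
After op 5 (insert('p')): buffer="gpudpdpudpuapudphau" (len 19), cursors c1@5 c2@10 c3@16, authorship .1111.2222..3333...
After op 6 (move_right): buffer="gpudpdpudpuapudphau" (len 19), cursors c1@6 c2@11 c3@17, authorship .1111.2222..3333...
After op 7 (delete): buffer="gpudppudpapudpau" (len 16), cursors c1@5 c2@9 c3@14, authorship .11112222.3333..
After op 8 (insert('y')): buffer="gpudpypudpyapudpyau" (len 19), cursors c1@6 c2@11 c3@17, authorship .1111122222.33333..
Authorship (.=original, N=cursor N): . 1 1 1 1 1 2 2 2 2 2 . 3 3 3 3 3 . .
Index 14: author = 3

Answer: cursor 3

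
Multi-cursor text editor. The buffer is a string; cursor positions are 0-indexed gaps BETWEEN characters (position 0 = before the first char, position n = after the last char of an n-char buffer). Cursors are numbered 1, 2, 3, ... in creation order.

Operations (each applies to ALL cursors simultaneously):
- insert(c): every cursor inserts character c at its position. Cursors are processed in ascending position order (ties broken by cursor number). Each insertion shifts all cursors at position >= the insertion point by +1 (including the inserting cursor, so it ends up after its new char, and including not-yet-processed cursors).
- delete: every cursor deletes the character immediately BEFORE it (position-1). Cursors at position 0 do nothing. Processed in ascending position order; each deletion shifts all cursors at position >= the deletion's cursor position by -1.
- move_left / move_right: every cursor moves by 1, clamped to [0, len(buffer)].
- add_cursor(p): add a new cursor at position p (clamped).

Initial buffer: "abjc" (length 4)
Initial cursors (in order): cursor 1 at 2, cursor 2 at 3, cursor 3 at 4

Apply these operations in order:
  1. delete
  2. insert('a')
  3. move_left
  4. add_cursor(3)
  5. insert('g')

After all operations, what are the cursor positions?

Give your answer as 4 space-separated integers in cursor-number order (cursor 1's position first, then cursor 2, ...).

Answer: 7 7 7 7

Derivation:
After op 1 (delete): buffer="a" (len 1), cursors c1@1 c2@1 c3@1, authorship .
After op 2 (insert('a')): buffer="aaaa" (len 4), cursors c1@4 c2@4 c3@4, authorship .123
After op 3 (move_left): buffer="aaaa" (len 4), cursors c1@3 c2@3 c3@3, authorship .123
After op 4 (add_cursor(3)): buffer="aaaa" (len 4), cursors c1@3 c2@3 c3@3 c4@3, authorship .123
After op 5 (insert('g')): buffer="aaagggga" (len 8), cursors c1@7 c2@7 c3@7 c4@7, authorship .1212343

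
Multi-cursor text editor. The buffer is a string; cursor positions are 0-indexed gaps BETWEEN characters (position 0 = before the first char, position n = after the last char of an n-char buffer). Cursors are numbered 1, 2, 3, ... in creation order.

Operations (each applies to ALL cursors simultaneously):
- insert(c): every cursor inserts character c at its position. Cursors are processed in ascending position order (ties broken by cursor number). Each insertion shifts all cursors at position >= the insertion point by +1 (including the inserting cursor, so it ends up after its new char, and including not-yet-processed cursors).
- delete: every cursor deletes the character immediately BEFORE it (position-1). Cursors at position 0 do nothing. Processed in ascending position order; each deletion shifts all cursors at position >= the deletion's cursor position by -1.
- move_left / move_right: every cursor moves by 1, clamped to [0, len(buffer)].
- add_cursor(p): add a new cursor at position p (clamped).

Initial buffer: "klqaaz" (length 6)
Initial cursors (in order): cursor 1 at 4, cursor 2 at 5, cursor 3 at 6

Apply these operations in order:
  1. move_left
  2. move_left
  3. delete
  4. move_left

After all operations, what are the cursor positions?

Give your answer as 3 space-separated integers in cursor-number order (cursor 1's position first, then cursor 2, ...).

Answer: 0 0 0

Derivation:
After op 1 (move_left): buffer="klqaaz" (len 6), cursors c1@3 c2@4 c3@5, authorship ......
After op 2 (move_left): buffer="klqaaz" (len 6), cursors c1@2 c2@3 c3@4, authorship ......
After op 3 (delete): buffer="kaz" (len 3), cursors c1@1 c2@1 c3@1, authorship ...
After op 4 (move_left): buffer="kaz" (len 3), cursors c1@0 c2@0 c3@0, authorship ...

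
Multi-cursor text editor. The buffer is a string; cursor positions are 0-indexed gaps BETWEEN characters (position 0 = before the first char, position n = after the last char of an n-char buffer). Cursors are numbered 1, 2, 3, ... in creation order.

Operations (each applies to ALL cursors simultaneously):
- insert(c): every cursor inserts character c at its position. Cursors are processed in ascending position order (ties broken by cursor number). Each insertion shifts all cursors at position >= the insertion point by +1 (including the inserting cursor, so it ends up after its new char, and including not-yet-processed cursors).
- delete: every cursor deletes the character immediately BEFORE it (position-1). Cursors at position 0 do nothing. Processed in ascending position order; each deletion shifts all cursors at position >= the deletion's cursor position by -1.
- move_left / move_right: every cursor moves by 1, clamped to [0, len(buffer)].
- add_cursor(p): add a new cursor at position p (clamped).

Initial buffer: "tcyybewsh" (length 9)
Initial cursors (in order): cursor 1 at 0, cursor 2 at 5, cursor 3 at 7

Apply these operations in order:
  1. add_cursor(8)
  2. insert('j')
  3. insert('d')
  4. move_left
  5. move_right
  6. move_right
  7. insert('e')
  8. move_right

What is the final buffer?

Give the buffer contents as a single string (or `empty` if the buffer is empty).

Answer: jdtecyybjdeewjdsejdhe

Derivation:
After op 1 (add_cursor(8)): buffer="tcyybewsh" (len 9), cursors c1@0 c2@5 c3@7 c4@8, authorship .........
After op 2 (insert('j')): buffer="jtcyybjewjsjh" (len 13), cursors c1@1 c2@7 c3@10 c4@12, authorship 1.....2..3.4.
After op 3 (insert('d')): buffer="jdtcyybjdewjdsjdh" (len 17), cursors c1@2 c2@9 c3@13 c4@16, authorship 11.....22..33.44.
After op 4 (move_left): buffer="jdtcyybjdewjdsjdh" (len 17), cursors c1@1 c2@8 c3@12 c4@15, authorship 11.....22..33.44.
After op 5 (move_right): buffer="jdtcyybjdewjdsjdh" (len 17), cursors c1@2 c2@9 c3@13 c4@16, authorship 11.....22..33.44.
After op 6 (move_right): buffer="jdtcyybjdewjdsjdh" (len 17), cursors c1@3 c2@10 c3@14 c4@17, authorship 11.....22..33.44.
After op 7 (insert('e')): buffer="jdtecyybjdeewjdsejdhe" (len 21), cursors c1@4 c2@12 c3@17 c4@21, authorship 11.1....22.2.33.344.4
After op 8 (move_right): buffer="jdtecyybjdeewjdsejdhe" (len 21), cursors c1@5 c2@13 c3@18 c4@21, authorship 11.1....22.2.33.344.4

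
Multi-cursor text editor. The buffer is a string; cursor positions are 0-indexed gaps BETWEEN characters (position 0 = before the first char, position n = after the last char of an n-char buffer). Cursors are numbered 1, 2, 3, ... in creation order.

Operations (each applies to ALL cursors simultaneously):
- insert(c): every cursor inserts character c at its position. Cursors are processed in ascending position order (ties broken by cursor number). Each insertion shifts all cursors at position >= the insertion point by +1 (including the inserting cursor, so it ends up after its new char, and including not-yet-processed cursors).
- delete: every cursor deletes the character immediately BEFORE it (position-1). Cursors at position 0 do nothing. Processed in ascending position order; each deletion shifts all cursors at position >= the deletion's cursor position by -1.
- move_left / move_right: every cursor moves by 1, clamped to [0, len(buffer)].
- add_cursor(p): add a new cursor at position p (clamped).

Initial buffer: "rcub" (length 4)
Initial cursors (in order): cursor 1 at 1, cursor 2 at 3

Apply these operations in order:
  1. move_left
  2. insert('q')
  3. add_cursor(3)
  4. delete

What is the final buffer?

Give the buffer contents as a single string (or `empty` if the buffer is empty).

Answer: rub

Derivation:
After op 1 (move_left): buffer="rcub" (len 4), cursors c1@0 c2@2, authorship ....
After op 2 (insert('q')): buffer="qrcqub" (len 6), cursors c1@1 c2@4, authorship 1..2..
After op 3 (add_cursor(3)): buffer="qrcqub" (len 6), cursors c1@1 c3@3 c2@4, authorship 1..2..
After op 4 (delete): buffer="rub" (len 3), cursors c1@0 c2@1 c3@1, authorship ...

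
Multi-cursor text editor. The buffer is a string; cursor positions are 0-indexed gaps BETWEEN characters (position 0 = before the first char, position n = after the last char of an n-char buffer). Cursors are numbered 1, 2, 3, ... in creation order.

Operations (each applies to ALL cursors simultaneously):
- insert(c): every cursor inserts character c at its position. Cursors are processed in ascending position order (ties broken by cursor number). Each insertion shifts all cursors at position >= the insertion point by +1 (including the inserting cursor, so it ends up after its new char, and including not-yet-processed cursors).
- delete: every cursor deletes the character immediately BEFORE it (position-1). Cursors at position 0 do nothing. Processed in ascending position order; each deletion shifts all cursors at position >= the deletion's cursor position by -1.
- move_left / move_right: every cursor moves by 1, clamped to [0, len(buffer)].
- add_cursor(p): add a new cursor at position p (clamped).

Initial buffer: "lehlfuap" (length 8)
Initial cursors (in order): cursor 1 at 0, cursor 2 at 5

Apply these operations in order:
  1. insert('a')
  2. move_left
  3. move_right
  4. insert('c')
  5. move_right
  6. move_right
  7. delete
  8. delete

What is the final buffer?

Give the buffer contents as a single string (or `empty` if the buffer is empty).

After op 1 (insert('a')): buffer="alehlfauap" (len 10), cursors c1@1 c2@7, authorship 1.....2...
After op 2 (move_left): buffer="alehlfauap" (len 10), cursors c1@0 c2@6, authorship 1.....2...
After op 3 (move_right): buffer="alehlfauap" (len 10), cursors c1@1 c2@7, authorship 1.....2...
After op 4 (insert('c')): buffer="aclehlfacuap" (len 12), cursors c1@2 c2@9, authorship 11.....22...
After op 5 (move_right): buffer="aclehlfacuap" (len 12), cursors c1@3 c2@10, authorship 11.....22...
After op 6 (move_right): buffer="aclehlfacuap" (len 12), cursors c1@4 c2@11, authorship 11.....22...
After op 7 (delete): buffer="aclhlfacup" (len 10), cursors c1@3 c2@9, authorship 11....22..
After op 8 (delete): buffer="achlfacp" (len 8), cursors c1@2 c2@7, authorship 11...22.

Answer: achlfacp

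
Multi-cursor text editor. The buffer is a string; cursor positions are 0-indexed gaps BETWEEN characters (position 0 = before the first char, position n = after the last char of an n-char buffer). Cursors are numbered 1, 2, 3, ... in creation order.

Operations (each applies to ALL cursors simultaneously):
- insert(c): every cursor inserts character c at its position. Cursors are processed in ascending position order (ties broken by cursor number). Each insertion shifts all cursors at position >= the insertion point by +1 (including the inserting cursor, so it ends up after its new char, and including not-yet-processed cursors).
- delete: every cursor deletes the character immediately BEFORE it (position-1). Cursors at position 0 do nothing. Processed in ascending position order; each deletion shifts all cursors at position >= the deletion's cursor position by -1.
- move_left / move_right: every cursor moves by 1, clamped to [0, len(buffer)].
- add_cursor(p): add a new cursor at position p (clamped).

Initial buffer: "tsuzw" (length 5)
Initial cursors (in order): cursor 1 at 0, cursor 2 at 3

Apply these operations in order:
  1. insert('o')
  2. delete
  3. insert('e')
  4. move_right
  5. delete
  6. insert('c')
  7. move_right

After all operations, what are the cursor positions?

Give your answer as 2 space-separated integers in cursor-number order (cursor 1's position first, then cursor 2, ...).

After op 1 (insert('o')): buffer="otsuozw" (len 7), cursors c1@1 c2@5, authorship 1...2..
After op 2 (delete): buffer="tsuzw" (len 5), cursors c1@0 c2@3, authorship .....
After op 3 (insert('e')): buffer="etsuezw" (len 7), cursors c1@1 c2@5, authorship 1...2..
After op 4 (move_right): buffer="etsuezw" (len 7), cursors c1@2 c2@6, authorship 1...2..
After op 5 (delete): buffer="esuew" (len 5), cursors c1@1 c2@4, authorship 1..2.
After op 6 (insert('c')): buffer="ecsuecw" (len 7), cursors c1@2 c2@6, authorship 11..22.
After op 7 (move_right): buffer="ecsuecw" (len 7), cursors c1@3 c2@7, authorship 11..22.

Answer: 3 7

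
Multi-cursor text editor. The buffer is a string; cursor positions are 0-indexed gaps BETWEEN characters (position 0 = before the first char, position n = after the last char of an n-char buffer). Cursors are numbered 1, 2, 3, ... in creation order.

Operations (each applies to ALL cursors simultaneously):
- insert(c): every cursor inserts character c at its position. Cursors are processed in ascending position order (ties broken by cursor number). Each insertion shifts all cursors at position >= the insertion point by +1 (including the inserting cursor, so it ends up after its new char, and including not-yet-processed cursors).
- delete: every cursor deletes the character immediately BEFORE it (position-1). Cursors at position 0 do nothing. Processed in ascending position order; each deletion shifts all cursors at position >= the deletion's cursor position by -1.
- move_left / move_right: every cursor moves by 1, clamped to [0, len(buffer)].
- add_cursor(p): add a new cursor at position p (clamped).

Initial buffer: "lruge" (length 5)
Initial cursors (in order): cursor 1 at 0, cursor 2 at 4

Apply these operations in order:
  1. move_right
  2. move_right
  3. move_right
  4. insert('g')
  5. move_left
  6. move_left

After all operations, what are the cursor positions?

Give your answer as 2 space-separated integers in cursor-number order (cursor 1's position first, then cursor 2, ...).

Answer: 2 5

Derivation:
After op 1 (move_right): buffer="lruge" (len 5), cursors c1@1 c2@5, authorship .....
After op 2 (move_right): buffer="lruge" (len 5), cursors c1@2 c2@5, authorship .....
After op 3 (move_right): buffer="lruge" (len 5), cursors c1@3 c2@5, authorship .....
After op 4 (insert('g')): buffer="lruggeg" (len 7), cursors c1@4 c2@7, authorship ...1..2
After op 5 (move_left): buffer="lruggeg" (len 7), cursors c1@3 c2@6, authorship ...1..2
After op 6 (move_left): buffer="lruggeg" (len 7), cursors c1@2 c2@5, authorship ...1..2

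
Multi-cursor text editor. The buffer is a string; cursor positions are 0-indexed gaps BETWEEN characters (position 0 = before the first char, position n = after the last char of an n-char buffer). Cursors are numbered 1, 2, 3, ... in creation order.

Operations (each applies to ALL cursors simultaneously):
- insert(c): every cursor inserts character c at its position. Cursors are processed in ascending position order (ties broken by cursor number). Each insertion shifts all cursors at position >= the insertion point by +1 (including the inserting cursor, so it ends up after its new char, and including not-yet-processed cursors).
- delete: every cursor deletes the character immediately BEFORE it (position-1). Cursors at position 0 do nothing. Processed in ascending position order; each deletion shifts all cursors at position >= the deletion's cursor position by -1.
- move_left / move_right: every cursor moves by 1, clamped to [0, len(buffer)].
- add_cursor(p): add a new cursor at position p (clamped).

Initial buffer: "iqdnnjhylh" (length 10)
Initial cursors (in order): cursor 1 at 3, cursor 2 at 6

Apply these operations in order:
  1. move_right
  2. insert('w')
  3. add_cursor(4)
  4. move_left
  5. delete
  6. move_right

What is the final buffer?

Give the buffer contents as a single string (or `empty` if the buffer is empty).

After op 1 (move_right): buffer="iqdnnjhylh" (len 10), cursors c1@4 c2@7, authorship ..........
After op 2 (insert('w')): buffer="iqdnwnjhwylh" (len 12), cursors c1@5 c2@9, authorship ....1...2...
After op 3 (add_cursor(4)): buffer="iqdnwnjhwylh" (len 12), cursors c3@4 c1@5 c2@9, authorship ....1...2...
After op 4 (move_left): buffer="iqdnwnjhwylh" (len 12), cursors c3@3 c1@4 c2@8, authorship ....1...2...
After op 5 (delete): buffer="iqwnjwylh" (len 9), cursors c1@2 c3@2 c2@5, authorship ..1..2...
After op 6 (move_right): buffer="iqwnjwylh" (len 9), cursors c1@3 c3@3 c2@6, authorship ..1..2...

Answer: iqwnjwylh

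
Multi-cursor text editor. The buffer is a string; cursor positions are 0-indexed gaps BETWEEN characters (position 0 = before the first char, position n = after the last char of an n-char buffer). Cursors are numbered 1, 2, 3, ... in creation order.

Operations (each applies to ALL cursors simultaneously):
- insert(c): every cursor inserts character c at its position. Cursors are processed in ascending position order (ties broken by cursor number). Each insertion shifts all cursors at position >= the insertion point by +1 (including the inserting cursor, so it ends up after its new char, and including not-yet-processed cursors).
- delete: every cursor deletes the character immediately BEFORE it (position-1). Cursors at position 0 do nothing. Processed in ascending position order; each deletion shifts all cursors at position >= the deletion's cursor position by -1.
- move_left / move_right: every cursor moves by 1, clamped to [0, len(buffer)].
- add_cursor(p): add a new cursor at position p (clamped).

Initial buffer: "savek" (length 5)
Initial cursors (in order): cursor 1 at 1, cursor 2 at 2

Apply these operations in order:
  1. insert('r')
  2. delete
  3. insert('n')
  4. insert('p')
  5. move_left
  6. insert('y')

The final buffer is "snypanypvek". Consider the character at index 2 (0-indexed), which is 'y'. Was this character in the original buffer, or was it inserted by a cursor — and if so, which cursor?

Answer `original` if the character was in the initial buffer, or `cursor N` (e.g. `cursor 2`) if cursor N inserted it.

Answer: cursor 1

Derivation:
After op 1 (insert('r')): buffer="srarvek" (len 7), cursors c1@2 c2@4, authorship .1.2...
After op 2 (delete): buffer="savek" (len 5), cursors c1@1 c2@2, authorship .....
After op 3 (insert('n')): buffer="snanvek" (len 7), cursors c1@2 c2@4, authorship .1.2...
After op 4 (insert('p')): buffer="snpanpvek" (len 9), cursors c1@3 c2@6, authorship .11.22...
After op 5 (move_left): buffer="snpanpvek" (len 9), cursors c1@2 c2@5, authorship .11.22...
After op 6 (insert('y')): buffer="snypanypvek" (len 11), cursors c1@3 c2@7, authorship .111.222...
Authorship (.=original, N=cursor N): . 1 1 1 . 2 2 2 . . .
Index 2: author = 1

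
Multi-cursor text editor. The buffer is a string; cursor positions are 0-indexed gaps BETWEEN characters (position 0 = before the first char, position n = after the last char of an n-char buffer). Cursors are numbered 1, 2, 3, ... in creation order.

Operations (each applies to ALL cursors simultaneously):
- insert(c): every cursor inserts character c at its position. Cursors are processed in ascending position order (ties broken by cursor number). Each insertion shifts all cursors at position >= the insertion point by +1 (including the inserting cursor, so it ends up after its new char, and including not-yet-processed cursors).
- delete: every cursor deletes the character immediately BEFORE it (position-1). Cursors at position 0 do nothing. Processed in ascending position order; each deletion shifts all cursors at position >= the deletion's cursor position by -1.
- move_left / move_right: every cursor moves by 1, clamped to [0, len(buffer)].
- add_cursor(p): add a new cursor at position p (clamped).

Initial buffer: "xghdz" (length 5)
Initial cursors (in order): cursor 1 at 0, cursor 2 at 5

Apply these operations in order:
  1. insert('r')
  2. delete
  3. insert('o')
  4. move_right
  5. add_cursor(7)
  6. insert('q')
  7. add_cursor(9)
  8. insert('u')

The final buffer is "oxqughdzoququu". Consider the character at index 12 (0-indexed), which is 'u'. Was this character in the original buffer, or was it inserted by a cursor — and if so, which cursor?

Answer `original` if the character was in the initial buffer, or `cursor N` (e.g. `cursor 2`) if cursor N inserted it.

After op 1 (insert('r')): buffer="rxghdzr" (len 7), cursors c1@1 c2@7, authorship 1.....2
After op 2 (delete): buffer="xghdz" (len 5), cursors c1@0 c2@5, authorship .....
After op 3 (insert('o')): buffer="oxghdzo" (len 7), cursors c1@1 c2@7, authorship 1.....2
After op 4 (move_right): buffer="oxghdzo" (len 7), cursors c1@2 c2@7, authorship 1.....2
After op 5 (add_cursor(7)): buffer="oxghdzo" (len 7), cursors c1@2 c2@7 c3@7, authorship 1.....2
After op 6 (insert('q')): buffer="oxqghdzoqq" (len 10), cursors c1@3 c2@10 c3@10, authorship 1.1....223
After op 7 (add_cursor(9)): buffer="oxqghdzoqq" (len 10), cursors c1@3 c4@9 c2@10 c3@10, authorship 1.1....223
After op 8 (insert('u')): buffer="oxqughdzoququu" (len 14), cursors c1@4 c4@11 c2@14 c3@14, authorship 1.11....224323
Authorship (.=original, N=cursor N): 1 . 1 1 . . . . 2 2 4 3 2 3
Index 12: author = 2

Answer: cursor 2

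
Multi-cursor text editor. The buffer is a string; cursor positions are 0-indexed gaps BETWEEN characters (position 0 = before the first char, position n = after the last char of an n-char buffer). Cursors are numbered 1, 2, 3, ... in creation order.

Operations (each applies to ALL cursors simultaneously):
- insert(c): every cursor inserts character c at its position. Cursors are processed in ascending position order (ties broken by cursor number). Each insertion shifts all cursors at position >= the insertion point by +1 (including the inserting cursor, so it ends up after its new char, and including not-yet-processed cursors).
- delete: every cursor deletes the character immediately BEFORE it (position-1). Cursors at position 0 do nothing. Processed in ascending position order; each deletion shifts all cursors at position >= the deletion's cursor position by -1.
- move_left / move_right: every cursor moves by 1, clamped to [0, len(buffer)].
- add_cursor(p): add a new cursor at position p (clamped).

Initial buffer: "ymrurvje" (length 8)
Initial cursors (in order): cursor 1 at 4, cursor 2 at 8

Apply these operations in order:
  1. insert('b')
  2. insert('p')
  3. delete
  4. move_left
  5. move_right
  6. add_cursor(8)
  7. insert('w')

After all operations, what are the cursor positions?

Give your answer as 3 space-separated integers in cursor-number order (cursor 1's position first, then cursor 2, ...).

After op 1 (insert('b')): buffer="ymrubrvjeb" (len 10), cursors c1@5 c2@10, authorship ....1....2
After op 2 (insert('p')): buffer="ymrubprvjebp" (len 12), cursors c1@6 c2@12, authorship ....11....22
After op 3 (delete): buffer="ymrubrvjeb" (len 10), cursors c1@5 c2@10, authorship ....1....2
After op 4 (move_left): buffer="ymrubrvjeb" (len 10), cursors c1@4 c2@9, authorship ....1....2
After op 5 (move_right): buffer="ymrubrvjeb" (len 10), cursors c1@5 c2@10, authorship ....1....2
After op 6 (add_cursor(8)): buffer="ymrubrvjeb" (len 10), cursors c1@5 c3@8 c2@10, authorship ....1....2
After op 7 (insert('w')): buffer="ymrubwrvjwebw" (len 13), cursors c1@6 c3@10 c2@13, authorship ....11...3.22

Answer: 6 13 10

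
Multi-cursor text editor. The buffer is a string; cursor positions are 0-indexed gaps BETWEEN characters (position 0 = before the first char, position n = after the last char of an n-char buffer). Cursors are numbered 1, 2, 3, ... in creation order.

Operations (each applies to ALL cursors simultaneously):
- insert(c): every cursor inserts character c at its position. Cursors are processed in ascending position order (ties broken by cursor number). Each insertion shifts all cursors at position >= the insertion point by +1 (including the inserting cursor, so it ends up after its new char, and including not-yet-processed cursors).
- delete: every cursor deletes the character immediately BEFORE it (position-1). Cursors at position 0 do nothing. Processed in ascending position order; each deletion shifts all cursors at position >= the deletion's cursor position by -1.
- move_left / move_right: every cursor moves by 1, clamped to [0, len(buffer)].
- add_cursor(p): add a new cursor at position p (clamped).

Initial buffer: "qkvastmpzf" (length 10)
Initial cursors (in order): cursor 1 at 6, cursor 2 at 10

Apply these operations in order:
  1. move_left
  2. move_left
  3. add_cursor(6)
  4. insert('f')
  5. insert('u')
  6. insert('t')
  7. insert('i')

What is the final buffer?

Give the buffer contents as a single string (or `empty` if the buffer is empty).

After op 1 (move_left): buffer="qkvastmpzf" (len 10), cursors c1@5 c2@9, authorship ..........
After op 2 (move_left): buffer="qkvastmpzf" (len 10), cursors c1@4 c2@8, authorship ..........
After op 3 (add_cursor(6)): buffer="qkvastmpzf" (len 10), cursors c1@4 c3@6 c2@8, authorship ..........
After op 4 (insert('f')): buffer="qkvafstfmpfzf" (len 13), cursors c1@5 c3@8 c2@11, authorship ....1..3..2..
After op 5 (insert('u')): buffer="qkvafustfumpfuzf" (len 16), cursors c1@6 c3@10 c2@14, authorship ....11..33..22..
After op 6 (insert('t')): buffer="qkvafutstfutmpfutzf" (len 19), cursors c1@7 c3@12 c2@17, authorship ....111..333..222..
After op 7 (insert('i')): buffer="qkvafutistfutimpfutizf" (len 22), cursors c1@8 c3@14 c2@20, authorship ....1111..3333..2222..

Answer: qkvafutistfutimpfutizf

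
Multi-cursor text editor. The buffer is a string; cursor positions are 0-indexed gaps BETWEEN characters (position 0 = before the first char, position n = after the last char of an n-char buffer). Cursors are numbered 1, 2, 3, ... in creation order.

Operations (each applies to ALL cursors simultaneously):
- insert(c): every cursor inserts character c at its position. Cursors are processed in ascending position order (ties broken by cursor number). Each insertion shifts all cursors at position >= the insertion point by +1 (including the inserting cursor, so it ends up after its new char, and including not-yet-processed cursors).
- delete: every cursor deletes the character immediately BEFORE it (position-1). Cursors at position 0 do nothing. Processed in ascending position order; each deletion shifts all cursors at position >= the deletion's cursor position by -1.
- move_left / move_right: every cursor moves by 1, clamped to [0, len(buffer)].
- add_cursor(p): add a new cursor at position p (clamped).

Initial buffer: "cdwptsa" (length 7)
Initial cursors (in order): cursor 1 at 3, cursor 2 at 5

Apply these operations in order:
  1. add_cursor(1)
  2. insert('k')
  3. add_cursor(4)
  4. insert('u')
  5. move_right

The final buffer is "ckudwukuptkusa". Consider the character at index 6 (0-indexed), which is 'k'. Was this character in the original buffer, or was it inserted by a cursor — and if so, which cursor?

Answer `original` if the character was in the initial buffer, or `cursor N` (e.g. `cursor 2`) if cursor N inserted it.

Answer: cursor 1

Derivation:
After op 1 (add_cursor(1)): buffer="cdwptsa" (len 7), cursors c3@1 c1@3 c2@5, authorship .......
After op 2 (insert('k')): buffer="ckdwkptksa" (len 10), cursors c3@2 c1@5 c2@8, authorship .3..1..2..
After op 3 (add_cursor(4)): buffer="ckdwkptksa" (len 10), cursors c3@2 c4@4 c1@5 c2@8, authorship .3..1..2..
After op 4 (insert('u')): buffer="ckudwukuptkusa" (len 14), cursors c3@3 c4@6 c1@8 c2@12, authorship .33..411..22..
After op 5 (move_right): buffer="ckudwukuptkusa" (len 14), cursors c3@4 c4@7 c1@9 c2@13, authorship .33..411..22..
Authorship (.=original, N=cursor N): . 3 3 . . 4 1 1 . . 2 2 . .
Index 6: author = 1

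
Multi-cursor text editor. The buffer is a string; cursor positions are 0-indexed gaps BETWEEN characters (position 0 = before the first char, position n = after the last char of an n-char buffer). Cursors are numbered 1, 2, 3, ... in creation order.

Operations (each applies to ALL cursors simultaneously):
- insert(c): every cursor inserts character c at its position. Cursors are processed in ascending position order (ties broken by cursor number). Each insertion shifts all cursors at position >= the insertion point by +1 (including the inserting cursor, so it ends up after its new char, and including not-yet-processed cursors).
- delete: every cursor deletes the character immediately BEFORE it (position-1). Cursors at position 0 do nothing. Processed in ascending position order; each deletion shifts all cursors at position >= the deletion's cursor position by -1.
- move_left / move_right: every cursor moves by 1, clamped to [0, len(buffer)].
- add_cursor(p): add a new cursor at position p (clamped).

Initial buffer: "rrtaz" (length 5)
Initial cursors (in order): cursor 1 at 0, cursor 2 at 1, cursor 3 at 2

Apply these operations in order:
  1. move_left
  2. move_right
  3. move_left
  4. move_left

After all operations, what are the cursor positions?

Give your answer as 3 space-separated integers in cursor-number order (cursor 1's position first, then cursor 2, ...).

Answer: 0 0 0

Derivation:
After op 1 (move_left): buffer="rrtaz" (len 5), cursors c1@0 c2@0 c3@1, authorship .....
After op 2 (move_right): buffer="rrtaz" (len 5), cursors c1@1 c2@1 c3@2, authorship .....
After op 3 (move_left): buffer="rrtaz" (len 5), cursors c1@0 c2@0 c3@1, authorship .....
After op 4 (move_left): buffer="rrtaz" (len 5), cursors c1@0 c2@0 c3@0, authorship .....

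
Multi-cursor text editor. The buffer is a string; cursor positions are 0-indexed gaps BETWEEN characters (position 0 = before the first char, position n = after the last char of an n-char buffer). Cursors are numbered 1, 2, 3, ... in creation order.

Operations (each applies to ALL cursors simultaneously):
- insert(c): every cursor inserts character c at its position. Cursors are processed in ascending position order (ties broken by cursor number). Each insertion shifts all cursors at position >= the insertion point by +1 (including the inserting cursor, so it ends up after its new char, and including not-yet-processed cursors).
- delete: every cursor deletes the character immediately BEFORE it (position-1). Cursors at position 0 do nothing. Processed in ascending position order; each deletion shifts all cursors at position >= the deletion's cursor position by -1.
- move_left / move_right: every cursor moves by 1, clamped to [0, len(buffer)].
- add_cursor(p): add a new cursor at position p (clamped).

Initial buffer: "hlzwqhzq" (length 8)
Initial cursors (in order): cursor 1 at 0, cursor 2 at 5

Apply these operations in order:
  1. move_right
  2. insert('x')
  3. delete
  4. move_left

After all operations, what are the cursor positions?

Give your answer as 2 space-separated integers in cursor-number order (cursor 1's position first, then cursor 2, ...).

Answer: 0 5

Derivation:
After op 1 (move_right): buffer="hlzwqhzq" (len 8), cursors c1@1 c2@6, authorship ........
After op 2 (insert('x')): buffer="hxlzwqhxzq" (len 10), cursors c1@2 c2@8, authorship .1.....2..
After op 3 (delete): buffer="hlzwqhzq" (len 8), cursors c1@1 c2@6, authorship ........
After op 4 (move_left): buffer="hlzwqhzq" (len 8), cursors c1@0 c2@5, authorship ........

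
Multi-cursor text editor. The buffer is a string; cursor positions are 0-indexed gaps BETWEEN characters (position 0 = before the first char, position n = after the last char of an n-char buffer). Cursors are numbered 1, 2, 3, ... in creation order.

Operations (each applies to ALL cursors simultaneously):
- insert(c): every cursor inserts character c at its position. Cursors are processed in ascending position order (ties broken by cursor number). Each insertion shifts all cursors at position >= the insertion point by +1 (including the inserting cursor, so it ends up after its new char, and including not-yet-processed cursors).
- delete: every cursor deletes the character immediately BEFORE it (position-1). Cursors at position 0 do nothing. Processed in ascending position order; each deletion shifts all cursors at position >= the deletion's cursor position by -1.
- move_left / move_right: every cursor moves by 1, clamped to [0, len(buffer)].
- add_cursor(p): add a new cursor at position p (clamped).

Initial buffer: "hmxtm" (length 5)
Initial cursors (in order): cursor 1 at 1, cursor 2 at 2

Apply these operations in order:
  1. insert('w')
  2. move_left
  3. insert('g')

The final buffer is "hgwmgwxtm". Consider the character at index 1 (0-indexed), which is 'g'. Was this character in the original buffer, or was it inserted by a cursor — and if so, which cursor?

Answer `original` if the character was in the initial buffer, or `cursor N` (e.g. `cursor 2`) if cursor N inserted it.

After op 1 (insert('w')): buffer="hwmwxtm" (len 7), cursors c1@2 c2@4, authorship .1.2...
After op 2 (move_left): buffer="hwmwxtm" (len 7), cursors c1@1 c2@3, authorship .1.2...
After op 3 (insert('g')): buffer="hgwmgwxtm" (len 9), cursors c1@2 c2@5, authorship .11.22...
Authorship (.=original, N=cursor N): . 1 1 . 2 2 . . .
Index 1: author = 1

Answer: cursor 1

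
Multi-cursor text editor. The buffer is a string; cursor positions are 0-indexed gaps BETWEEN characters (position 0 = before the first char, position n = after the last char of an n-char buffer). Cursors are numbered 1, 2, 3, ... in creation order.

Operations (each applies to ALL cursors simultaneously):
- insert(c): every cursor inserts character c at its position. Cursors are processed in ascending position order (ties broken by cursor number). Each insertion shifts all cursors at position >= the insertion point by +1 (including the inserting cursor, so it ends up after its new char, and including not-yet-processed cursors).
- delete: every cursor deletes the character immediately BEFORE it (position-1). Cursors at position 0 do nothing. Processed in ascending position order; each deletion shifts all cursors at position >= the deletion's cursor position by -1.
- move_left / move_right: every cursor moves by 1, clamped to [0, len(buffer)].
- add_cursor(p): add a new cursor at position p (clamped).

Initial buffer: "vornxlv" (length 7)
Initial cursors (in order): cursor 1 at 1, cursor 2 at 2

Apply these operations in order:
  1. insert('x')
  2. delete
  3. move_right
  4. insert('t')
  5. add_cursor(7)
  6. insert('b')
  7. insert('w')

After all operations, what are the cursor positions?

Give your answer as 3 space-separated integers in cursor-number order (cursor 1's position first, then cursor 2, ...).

Answer: 5 9 13

Derivation:
After op 1 (insert('x')): buffer="vxoxrnxlv" (len 9), cursors c1@2 c2@4, authorship .1.2.....
After op 2 (delete): buffer="vornxlv" (len 7), cursors c1@1 c2@2, authorship .......
After op 3 (move_right): buffer="vornxlv" (len 7), cursors c1@2 c2@3, authorship .......
After op 4 (insert('t')): buffer="votrtnxlv" (len 9), cursors c1@3 c2@5, authorship ..1.2....
After op 5 (add_cursor(7)): buffer="votrtnxlv" (len 9), cursors c1@3 c2@5 c3@7, authorship ..1.2....
After op 6 (insert('b')): buffer="votbrtbnxblv" (len 12), cursors c1@4 c2@7 c3@10, authorship ..11.22..3..
After op 7 (insert('w')): buffer="votbwrtbwnxbwlv" (len 15), cursors c1@5 c2@9 c3@13, authorship ..111.222..33..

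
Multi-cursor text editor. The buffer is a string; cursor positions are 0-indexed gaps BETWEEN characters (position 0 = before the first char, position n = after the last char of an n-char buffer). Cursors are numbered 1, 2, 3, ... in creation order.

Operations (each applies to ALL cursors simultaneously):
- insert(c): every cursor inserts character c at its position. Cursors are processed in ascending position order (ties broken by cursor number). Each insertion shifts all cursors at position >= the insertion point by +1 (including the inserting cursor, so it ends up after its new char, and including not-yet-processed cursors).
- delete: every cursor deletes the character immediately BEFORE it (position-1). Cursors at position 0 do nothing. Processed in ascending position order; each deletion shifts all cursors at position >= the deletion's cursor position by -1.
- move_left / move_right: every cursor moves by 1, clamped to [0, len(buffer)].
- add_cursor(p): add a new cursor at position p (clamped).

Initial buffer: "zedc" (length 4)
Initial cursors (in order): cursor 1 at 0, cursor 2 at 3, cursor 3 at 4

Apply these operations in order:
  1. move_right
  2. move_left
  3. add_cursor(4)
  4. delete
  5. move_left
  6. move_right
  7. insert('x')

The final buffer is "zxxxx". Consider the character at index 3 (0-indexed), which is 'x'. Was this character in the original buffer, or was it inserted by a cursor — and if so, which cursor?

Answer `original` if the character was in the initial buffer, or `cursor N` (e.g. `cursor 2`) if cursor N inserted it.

Answer: cursor 3

Derivation:
After op 1 (move_right): buffer="zedc" (len 4), cursors c1@1 c2@4 c3@4, authorship ....
After op 2 (move_left): buffer="zedc" (len 4), cursors c1@0 c2@3 c3@3, authorship ....
After op 3 (add_cursor(4)): buffer="zedc" (len 4), cursors c1@0 c2@3 c3@3 c4@4, authorship ....
After op 4 (delete): buffer="z" (len 1), cursors c1@0 c2@1 c3@1 c4@1, authorship .
After op 5 (move_left): buffer="z" (len 1), cursors c1@0 c2@0 c3@0 c4@0, authorship .
After op 6 (move_right): buffer="z" (len 1), cursors c1@1 c2@1 c3@1 c4@1, authorship .
After op 7 (insert('x')): buffer="zxxxx" (len 5), cursors c1@5 c2@5 c3@5 c4@5, authorship .1234
Authorship (.=original, N=cursor N): . 1 2 3 4
Index 3: author = 3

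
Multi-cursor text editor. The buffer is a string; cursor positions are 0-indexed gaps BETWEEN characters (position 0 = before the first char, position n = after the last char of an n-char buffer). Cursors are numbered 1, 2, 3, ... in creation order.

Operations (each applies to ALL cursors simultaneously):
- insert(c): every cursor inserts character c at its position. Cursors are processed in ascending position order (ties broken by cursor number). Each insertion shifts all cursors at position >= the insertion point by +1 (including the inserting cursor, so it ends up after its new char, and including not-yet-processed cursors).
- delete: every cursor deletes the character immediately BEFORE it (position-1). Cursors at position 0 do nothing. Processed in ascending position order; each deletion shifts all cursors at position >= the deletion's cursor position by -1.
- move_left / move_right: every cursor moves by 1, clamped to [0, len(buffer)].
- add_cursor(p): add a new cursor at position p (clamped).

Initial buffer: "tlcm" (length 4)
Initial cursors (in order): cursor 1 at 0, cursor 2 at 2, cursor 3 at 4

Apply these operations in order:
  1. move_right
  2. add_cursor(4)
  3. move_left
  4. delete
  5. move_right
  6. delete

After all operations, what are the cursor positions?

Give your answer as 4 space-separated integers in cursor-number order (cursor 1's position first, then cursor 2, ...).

After op 1 (move_right): buffer="tlcm" (len 4), cursors c1@1 c2@3 c3@4, authorship ....
After op 2 (add_cursor(4)): buffer="tlcm" (len 4), cursors c1@1 c2@3 c3@4 c4@4, authorship ....
After op 3 (move_left): buffer="tlcm" (len 4), cursors c1@0 c2@2 c3@3 c4@3, authorship ....
After op 4 (delete): buffer="m" (len 1), cursors c1@0 c2@0 c3@0 c4@0, authorship .
After op 5 (move_right): buffer="m" (len 1), cursors c1@1 c2@1 c3@1 c4@1, authorship .
After op 6 (delete): buffer="" (len 0), cursors c1@0 c2@0 c3@0 c4@0, authorship 

Answer: 0 0 0 0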